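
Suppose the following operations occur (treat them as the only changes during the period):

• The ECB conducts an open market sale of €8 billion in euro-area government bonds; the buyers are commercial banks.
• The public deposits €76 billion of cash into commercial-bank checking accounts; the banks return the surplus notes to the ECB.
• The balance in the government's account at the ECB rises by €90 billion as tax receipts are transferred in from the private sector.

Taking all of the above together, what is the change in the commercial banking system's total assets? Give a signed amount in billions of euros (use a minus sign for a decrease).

ECB balance sheet:
  Assets:      Securities −€8B
  Liabilities: Bank reserves −€22B, Currency in circulation −€76B, Government deposits +€90B
Commercial banking system:
  Assets:      Reserves at CB −€22B, Securities +€8B
  Liabilities: Checkable deposits −€14B
Change in total bank assets = -€14 billion.

-€14 billion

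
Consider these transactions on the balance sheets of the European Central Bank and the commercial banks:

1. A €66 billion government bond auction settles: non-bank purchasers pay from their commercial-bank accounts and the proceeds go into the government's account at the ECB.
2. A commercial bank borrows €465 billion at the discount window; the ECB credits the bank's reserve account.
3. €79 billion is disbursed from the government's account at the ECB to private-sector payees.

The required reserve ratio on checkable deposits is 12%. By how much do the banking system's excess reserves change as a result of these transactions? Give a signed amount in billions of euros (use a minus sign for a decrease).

Government account inflow €66 billion: reserves −€66B, deposits −€66B.
Discount-window loan €465 billion: reserves +€465B, deposits 0.
Government spending €79 billion: reserves +€79B, deposits +€79B.
Totals: Δreserves = +€478B, Δdeposits = +€13B.
Δrequired reserves = 12% × +€13B = +€1.56B.
Δexcess reserves = Δreserves − Δrequired = +€478B − (+€1.56B) = +€476.44 billion.

+€476.44 billion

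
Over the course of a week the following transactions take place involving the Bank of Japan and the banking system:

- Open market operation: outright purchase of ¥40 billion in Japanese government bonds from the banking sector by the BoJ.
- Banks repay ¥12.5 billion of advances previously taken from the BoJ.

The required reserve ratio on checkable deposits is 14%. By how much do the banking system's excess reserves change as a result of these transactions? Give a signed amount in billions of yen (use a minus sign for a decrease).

+¥27.5 billion

OMO purchase (from banks) ¥40 billion: reserves +¥40B, deposits 0.
Discount-window repayment ¥12.5 billion: reserves −¥12.5B, deposits 0.
Totals: Δreserves = +¥27.5B, Δdeposits = 0.
Δrequired reserves = 14% × 0 = 0.
Δexcess reserves = Δreserves − Δrequired = +¥27.5B − (0) = +¥27.5 billion.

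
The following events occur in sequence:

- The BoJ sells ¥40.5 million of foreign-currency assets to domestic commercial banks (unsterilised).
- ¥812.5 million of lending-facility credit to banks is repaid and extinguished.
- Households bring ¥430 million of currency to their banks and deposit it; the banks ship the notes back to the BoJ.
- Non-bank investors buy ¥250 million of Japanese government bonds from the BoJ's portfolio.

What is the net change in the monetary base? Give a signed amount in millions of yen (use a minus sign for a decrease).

-¥1103 million

BoJ balance sheet:
  Assets:      Securities −¥250M, Loans to banks −¥812.5M, Foreign assets −¥40.5M
  Liabilities: Bank reserves −¥673M, Currency in circulation −¥430M
Commercial banking system:
  Assets:      Reserves at CB −¥673M, Foreign assets +¥40.5M
  Liabilities: Checkable deposits +¥180M, Borrowings from CB −¥812.5M
Monetary base = currency + reserves: −¥430M + (−¥673M) = -¥1103 million.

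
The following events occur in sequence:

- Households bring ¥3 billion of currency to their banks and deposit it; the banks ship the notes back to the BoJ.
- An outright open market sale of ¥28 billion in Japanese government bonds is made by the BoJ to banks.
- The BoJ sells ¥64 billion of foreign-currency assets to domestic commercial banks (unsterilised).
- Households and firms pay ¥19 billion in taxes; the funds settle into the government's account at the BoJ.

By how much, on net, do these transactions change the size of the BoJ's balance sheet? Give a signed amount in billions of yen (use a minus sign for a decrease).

-¥92 billion

Currency deposit ¥3 billion: only the composition of liabilities changes → 0.
OMO sale (to banks) ¥28 billion: a BoJ asset is shed → −¥28B.
FX sale ¥64 billion: a BoJ asset is shed → −¥64B.
Government account inflow ¥19 billion: only the composition of liabilities changes → 0.
Net: 0 − 28 − 64 + 0 = -¥92 billion.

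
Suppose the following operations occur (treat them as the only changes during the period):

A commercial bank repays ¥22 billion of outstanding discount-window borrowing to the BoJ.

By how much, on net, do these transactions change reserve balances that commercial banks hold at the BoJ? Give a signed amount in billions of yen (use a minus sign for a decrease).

-¥22 billion

BoJ balance sheet:
  Assets:      Loans to banks −¥22B
  Liabilities: Bank reserves −¥22B
Commercial banking system:
  Assets:      Reserves at CB −¥22B
  Liabilities: Borrowings from CB −¥22B
So the change in reserve balances that commercial banks hold at the BoJ is -¥22 billion.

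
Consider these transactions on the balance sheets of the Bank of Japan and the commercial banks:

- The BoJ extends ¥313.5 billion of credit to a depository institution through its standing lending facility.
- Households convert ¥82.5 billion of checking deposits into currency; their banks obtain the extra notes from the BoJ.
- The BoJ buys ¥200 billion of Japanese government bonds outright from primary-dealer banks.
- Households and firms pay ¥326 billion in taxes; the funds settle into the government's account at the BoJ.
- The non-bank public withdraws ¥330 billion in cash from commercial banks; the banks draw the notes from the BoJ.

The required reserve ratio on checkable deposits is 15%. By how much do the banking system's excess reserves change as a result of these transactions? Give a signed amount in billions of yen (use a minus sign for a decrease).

Discount-window loan ¥313.5 billion: reserves +¥313.5B, deposits 0.
Currency withdrawal ¥82.5 billion: reserves −¥82.5B, deposits −¥82.5B.
OMO purchase (from banks) ¥200 billion: reserves +¥200B, deposits 0.
Government account inflow ¥326 billion: reserves −¥326B, deposits −¥326B.
Currency withdrawal ¥330 billion: reserves −¥330B, deposits −¥330B.
Totals: Δreserves = −¥225B, Δdeposits = −¥738.5B.
Δrequired reserves = 15% × −¥738.5B = −¥110.775B.
Δexcess reserves = Δreserves − Δrequired = −¥225B − (−¥110.775B) = -¥114.225 billion.

-¥114.225 billion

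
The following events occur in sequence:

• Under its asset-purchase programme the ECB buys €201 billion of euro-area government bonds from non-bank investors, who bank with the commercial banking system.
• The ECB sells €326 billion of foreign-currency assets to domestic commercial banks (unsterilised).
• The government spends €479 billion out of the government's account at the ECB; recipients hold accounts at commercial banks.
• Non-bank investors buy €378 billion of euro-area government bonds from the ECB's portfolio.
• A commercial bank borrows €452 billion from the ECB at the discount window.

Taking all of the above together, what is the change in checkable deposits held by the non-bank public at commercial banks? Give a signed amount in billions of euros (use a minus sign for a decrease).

+€302 billion

Asset purchase (from non-banks) €201 billion: non-bank counterparties' bank balances rise → +€201B.
FX sale €326 billion: the counterparty is a bank, so public deposits are unchanged → 0.
Government spending €479 billion: non-bank counterparties' bank balances rise → +€479B.
Asset sale (to non-banks) €378 billion: non-bank counterparties' bank balances fall → −€378B.
Discount-window loan €452 billion: the counterparty is a bank, so public deposits are unchanged → 0.
Net: 201 + 0 + 479 − 378 + 0 = +€302 billion.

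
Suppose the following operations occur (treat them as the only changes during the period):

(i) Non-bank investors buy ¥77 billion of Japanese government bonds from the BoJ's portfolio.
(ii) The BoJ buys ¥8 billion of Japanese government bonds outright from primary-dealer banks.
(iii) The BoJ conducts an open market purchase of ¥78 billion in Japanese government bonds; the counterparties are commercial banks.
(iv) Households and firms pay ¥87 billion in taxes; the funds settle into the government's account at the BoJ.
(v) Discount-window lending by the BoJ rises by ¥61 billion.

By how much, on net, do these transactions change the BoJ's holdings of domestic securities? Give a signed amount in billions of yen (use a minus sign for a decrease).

+¥9 billion

Asset sale (to non-banks) ¥77 billion: securities removed from the BoJ's portfolio → −¥77B.
OMO purchase (from banks) ¥8 billion: securities added to the BoJ's portfolio → +¥8B.
OMO purchase (from banks) ¥78 billion: securities added to the BoJ's portfolio → +¥78B.
Government account inflow ¥87 billion: the BoJ's securities portfolio is untouched → 0.
Discount-window loan ¥61 billion: the BoJ's securities portfolio is untouched → 0.
Net: −77 + 8 + 78 + 0 + 0 = +¥9 billion.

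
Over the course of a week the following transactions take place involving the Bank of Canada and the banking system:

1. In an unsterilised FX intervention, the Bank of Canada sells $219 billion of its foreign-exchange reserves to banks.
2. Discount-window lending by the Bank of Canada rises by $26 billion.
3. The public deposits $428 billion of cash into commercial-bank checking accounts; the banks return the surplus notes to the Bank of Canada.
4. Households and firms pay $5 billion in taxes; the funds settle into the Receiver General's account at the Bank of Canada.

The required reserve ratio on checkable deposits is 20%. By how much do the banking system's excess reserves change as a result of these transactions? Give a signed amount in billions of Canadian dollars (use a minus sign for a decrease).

+$145.4 billion

FX sale $219 billion: reserves −$219B, deposits 0.
Discount-window loan $26 billion: reserves +$26B, deposits 0.
Currency deposit $428 billion: reserves +$428B, deposits +$428B.
Government account inflow $5 billion: reserves −$5B, deposits −$5B.
Totals: Δreserves = +$230B, Δdeposits = +$423B.
Δrequired reserves = 20% × +$423B = +$84.6B.
Δexcess reserves = Δreserves − Δrequired = +$230B − (+$84.6B) = +$145.4 billion.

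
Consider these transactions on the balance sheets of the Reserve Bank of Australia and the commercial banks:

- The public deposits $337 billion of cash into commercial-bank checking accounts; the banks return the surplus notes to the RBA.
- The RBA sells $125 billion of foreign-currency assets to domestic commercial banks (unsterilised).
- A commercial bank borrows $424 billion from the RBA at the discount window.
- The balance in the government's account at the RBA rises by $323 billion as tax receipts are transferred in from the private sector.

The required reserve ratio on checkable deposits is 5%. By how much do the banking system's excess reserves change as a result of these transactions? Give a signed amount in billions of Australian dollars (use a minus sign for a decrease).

Currency deposit $337 billion: reserves +$337B, deposits +$337B.
FX sale $125 billion: reserves −$125B, deposits 0.
Discount-window loan $424 billion: reserves +$424B, deposits 0.
Government account inflow $323 billion: reserves −$323B, deposits −$323B.
Totals: Δreserves = +$313B, Δdeposits = +$14B.
Δrequired reserves = 5% × +$14B = +$0.7B.
Δexcess reserves = Δreserves − Δrequired = +$313B − (+$0.7B) = +$312.3 billion.

+$312.3 billion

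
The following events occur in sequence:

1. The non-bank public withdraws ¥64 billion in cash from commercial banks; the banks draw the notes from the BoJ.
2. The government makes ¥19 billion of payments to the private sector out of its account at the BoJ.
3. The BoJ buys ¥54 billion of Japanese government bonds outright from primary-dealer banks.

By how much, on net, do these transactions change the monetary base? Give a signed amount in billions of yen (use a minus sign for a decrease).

+¥73 billion

Currency withdrawal ¥64 billion: just a shift between currency and reserves — both are base money → 0.
Government spending ¥19 billion: a non-base liability converts back to reserves → +¥19B.
OMO purchase (from banks) ¥54 billion: BoJ balance sheet expands → +¥54B.
Net: 0 + 19 + 54 = +¥73 billion.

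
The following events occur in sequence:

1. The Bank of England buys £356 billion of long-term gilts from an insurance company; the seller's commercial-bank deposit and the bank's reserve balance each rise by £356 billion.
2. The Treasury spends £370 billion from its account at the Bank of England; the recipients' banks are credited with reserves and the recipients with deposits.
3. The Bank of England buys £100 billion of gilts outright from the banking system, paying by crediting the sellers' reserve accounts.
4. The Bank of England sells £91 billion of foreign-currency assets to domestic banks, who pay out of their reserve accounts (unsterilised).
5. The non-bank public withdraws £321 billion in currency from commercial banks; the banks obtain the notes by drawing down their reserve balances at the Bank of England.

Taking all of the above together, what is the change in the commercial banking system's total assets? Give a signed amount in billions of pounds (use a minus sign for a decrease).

Bank of England balance sheet:
  Assets:      Securities +£456B, Foreign assets −£91B
  Liabilities: Bank reserves +£414B, Currency in circulation +£321B, Government deposits −£370B
Commercial banking system:
  Assets:      Reserves at CB +£414B, Securities −£100B, Foreign assets +£91B
  Liabilities: Checkable deposits +£405B
Change in total bank assets = +£405 billion.

+£405 billion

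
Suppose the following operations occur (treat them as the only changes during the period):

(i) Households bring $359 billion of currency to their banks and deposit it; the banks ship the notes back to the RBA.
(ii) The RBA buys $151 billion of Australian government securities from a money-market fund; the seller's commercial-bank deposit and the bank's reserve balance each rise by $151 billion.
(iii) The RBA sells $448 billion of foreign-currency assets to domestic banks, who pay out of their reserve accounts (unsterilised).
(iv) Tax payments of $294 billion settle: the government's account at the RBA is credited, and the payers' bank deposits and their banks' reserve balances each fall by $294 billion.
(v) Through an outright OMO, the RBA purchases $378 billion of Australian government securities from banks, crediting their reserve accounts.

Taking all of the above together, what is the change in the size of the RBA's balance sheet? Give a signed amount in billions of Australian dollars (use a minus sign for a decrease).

Currency deposit $359 billion: only the composition of liabilities changes → 0.
Asset purchase (from non-banks) $151 billion: an RBA asset is acquired → +$151B.
FX sale $448 billion: an RBA asset is shed → −$448B.
Government account inflow $294 billion: only the composition of liabilities changes → 0.
OMO purchase (from banks) $378 billion: an RBA asset is acquired → +$378B.
Net: 0 + 151 − 448 + 0 + 378 = +$81 billion.

+$81 billion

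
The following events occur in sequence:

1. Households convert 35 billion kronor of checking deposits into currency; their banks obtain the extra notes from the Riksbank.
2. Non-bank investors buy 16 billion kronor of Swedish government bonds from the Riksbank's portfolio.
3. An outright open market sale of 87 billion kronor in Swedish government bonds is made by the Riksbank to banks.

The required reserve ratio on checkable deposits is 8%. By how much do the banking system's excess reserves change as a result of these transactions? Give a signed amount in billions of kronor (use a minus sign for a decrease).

-133.92 billion

Currency withdrawal 35 billion kronor: reserves −35B, deposits −35B.
Asset sale (to non-banks) 16 billion kronor: reserves −16B, deposits −16B.
OMO sale (to banks) 87 billion kronor: reserves −87B, deposits 0.
Totals: Δreserves = −138B, Δdeposits = −51B.
Δrequired reserves = 8% × −51B = −4.08B.
Δexcess reserves = Δreserves − Δrequired = −138B − (−4.08B) = -133.92 billion.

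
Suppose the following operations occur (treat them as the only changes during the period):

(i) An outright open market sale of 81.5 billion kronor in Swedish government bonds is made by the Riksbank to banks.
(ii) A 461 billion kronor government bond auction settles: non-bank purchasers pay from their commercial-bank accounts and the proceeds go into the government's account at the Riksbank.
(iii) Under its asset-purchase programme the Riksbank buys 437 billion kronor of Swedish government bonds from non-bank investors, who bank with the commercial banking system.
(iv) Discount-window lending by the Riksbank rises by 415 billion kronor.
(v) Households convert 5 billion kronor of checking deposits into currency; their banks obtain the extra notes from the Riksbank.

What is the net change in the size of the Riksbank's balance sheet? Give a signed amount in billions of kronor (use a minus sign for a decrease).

+770.5 billion

OMO sale (to banks) 81.5 billion kronor: a Riksbank asset is shed → −81.5B.
Government account inflow 461 billion kronor: only the composition of liabilities changes → 0.
Asset purchase (from non-banks) 437 billion kronor: a Riksbank asset is acquired → +437B.
Discount-window loan 415 billion kronor: a Riksbank asset is acquired → +415B.
Currency withdrawal 5 billion kronor: only the composition of liabilities changes → 0.
Net: −81.5 + 0 + 437 + 415 + 0 = +770.5 billion.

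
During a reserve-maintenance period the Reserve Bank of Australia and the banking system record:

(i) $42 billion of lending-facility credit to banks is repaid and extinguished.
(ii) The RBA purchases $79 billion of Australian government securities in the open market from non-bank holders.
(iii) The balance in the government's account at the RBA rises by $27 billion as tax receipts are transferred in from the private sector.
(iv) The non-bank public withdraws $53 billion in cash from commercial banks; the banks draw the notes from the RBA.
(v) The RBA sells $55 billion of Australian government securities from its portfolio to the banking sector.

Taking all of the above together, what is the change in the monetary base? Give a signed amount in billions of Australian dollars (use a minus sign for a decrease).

-$45 billion

Discount-window repayment $42 billion: RBA balance sheet contracts → −$42B.
Asset purchase (from non-banks) $79 billion: RBA balance sheet expands → +$79B.
Government account inflow $27 billion: reserves shift to a non-base liability → −$27B.
Currency withdrawal $53 billion: just a shift between currency and reserves — both are base money → 0.
OMO sale (to banks) $55 billion: RBA balance sheet contracts → −$55B.
Net: −42 + 79 − 27 + 0 − 55 = -$45 billion.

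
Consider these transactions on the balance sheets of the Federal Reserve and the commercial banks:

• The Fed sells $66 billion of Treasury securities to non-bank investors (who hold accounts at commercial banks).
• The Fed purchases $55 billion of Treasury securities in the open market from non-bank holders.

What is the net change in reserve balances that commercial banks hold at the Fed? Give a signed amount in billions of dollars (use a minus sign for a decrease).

-$11 billion

Asset sale (to non-banks) $66 billion: the non-bank buyers' banks settle from reserves → −$66B.
Asset purchase (from non-banks) $55 billion: the Fed pays by crediting reserve accounts → +$55B.
Net: −66 + 55 = -$11 billion.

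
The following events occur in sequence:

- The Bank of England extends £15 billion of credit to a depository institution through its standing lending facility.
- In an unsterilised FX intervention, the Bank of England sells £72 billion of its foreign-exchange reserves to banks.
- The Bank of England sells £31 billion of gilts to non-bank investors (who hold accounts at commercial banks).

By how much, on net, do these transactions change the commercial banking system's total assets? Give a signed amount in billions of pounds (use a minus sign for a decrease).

-£16 billion

Bank of England balance sheet:
  Assets:      Securities −£31B, Loans to banks +£15B, Foreign assets −£72B
  Liabilities: Bank reserves −£88B
Commercial banking system:
  Assets:      Reserves at CB −£88B, Foreign assets +£72B
  Liabilities: Checkable deposits −£31B, Borrowings from CB +£15B
Change in total bank assets = -£16 billion.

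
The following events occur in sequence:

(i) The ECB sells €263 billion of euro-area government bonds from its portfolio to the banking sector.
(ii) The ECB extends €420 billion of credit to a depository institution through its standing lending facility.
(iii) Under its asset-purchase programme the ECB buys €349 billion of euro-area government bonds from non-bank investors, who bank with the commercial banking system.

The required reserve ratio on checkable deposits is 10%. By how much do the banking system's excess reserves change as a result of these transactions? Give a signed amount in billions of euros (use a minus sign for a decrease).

+€471.1 billion

OMO sale (to banks) €263 billion: reserves −€263B, deposits 0.
Discount-window loan €420 billion: reserves +€420B, deposits 0.
Asset purchase (from non-banks) €349 billion: reserves +€349B, deposits +€349B.
Totals: Δreserves = +€506B, Δdeposits = +€349B.
Δrequired reserves = 10% × +€349B = +€34.9B.
Δexcess reserves = Δreserves − Δrequired = +€506B − (+€34.9B) = +€471.1 billion.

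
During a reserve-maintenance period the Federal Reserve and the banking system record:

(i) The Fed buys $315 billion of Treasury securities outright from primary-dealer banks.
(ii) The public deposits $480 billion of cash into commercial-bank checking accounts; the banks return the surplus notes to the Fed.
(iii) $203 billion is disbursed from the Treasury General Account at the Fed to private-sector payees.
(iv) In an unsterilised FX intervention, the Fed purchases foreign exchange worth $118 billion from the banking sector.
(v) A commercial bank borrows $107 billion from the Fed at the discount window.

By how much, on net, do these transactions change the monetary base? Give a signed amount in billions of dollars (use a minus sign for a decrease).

+$743 billion

Fed balance sheet:
  Assets:      Securities +$315B, Loans to banks +$107B, Foreign assets +$118B
  Liabilities: Bank reserves +$1223B, Currency in circulation −$480B, Government deposits −$203B
Commercial banking system:
  Assets:      Reserves at CB +$1223B, Securities −$315B, Foreign assets −$118B
  Liabilities: Checkable deposits +$683B, Borrowings from CB +$107B
Monetary base = currency + reserves: −$480B + (+$1223B) = +$743 billion.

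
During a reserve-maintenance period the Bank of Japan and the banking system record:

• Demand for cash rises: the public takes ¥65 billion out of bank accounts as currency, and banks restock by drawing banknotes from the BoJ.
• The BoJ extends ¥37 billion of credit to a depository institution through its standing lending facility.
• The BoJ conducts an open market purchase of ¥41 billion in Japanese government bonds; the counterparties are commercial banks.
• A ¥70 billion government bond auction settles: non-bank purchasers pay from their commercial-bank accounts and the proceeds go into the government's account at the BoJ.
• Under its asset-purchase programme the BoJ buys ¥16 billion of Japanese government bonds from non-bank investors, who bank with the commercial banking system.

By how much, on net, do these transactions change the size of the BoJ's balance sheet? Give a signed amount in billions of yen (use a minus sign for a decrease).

+¥94 billion

Currency withdrawal ¥65 billion: only the composition of liabilities changes → 0.
Discount-window loan ¥37 billion: a BoJ asset is acquired → +¥37B.
OMO purchase (from banks) ¥41 billion: a BoJ asset is acquired → +¥41B.
Government account inflow ¥70 billion: only the composition of liabilities changes → 0.
Asset purchase (from non-banks) ¥16 billion: a BoJ asset is acquired → +¥16B.
Net: 0 + 37 + 41 + 0 + 16 = +¥94 billion.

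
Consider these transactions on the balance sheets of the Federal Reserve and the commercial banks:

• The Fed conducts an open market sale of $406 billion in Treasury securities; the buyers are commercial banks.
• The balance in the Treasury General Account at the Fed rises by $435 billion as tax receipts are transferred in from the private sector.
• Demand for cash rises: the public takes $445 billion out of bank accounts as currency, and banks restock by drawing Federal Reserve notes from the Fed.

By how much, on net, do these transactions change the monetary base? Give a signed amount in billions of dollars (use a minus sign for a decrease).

OMO sale (to banks) $406 billion: Fed balance sheet contracts → −$406B.
Government account inflow $435 billion: reserves shift to a non-base liability → −$435B.
Currency withdrawal $445 billion: just a shift between currency and reserves — both are base money → 0.
Net: −406 − 435 + 0 = -$841 billion.

-$841 billion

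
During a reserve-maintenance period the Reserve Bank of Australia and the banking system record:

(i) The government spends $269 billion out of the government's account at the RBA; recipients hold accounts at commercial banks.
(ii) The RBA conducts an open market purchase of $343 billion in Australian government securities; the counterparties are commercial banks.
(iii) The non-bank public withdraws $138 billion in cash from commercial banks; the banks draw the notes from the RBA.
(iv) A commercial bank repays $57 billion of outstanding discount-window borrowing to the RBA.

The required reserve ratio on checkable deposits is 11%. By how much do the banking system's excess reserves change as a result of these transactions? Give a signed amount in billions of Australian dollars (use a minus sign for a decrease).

Government spending $269 billion: reserves +$269B, deposits +$269B.
OMO purchase (from banks) $343 billion: reserves +$343B, deposits 0.
Currency withdrawal $138 billion: reserves −$138B, deposits −$138B.
Discount-window repayment $57 billion: reserves −$57B, deposits 0.
Totals: Δreserves = +$417B, Δdeposits = +$131B.
Δrequired reserves = 11% × +$131B = +$14.41B.
Δexcess reserves = Δreserves − Δrequired = +$417B − (+$14.41B) = +$402.59 billion.

+$402.59 billion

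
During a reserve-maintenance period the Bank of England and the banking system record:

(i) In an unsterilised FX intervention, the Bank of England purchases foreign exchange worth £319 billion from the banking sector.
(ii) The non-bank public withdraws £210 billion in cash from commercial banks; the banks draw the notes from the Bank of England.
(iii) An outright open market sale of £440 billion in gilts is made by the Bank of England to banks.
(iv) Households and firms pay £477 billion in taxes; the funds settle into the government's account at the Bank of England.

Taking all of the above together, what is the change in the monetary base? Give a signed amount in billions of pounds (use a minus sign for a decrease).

FX purchase £319 billion: Bank of England balance sheet expands → +£319B.
Currency withdrawal £210 billion: just a shift between currency and reserves — both are base money → 0.
OMO sale (to banks) £440 billion: Bank of England balance sheet contracts → −£440B.
Government account inflow £477 billion: reserves shift to a non-base liability → −£477B.
Net: 319 + 0 − 440 − 477 = -£598 billion.

-£598 billion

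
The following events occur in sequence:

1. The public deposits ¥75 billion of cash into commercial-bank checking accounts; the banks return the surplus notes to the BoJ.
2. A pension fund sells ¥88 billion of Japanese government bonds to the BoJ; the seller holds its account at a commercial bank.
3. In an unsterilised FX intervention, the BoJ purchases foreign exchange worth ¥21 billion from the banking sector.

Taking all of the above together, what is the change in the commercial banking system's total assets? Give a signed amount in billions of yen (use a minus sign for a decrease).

BoJ balance sheet:
  Assets:      Securities +¥88B, Foreign assets +¥21B
  Liabilities: Bank reserves +¥184B, Currency in circulation −¥75B
Commercial banking system:
  Assets:      Reserves at CB +¥184B, Foreign assets −¥21B
  Liabilities: Checkable deposits +¥163B
Change in total bank assets = +¥163 billion.

+¥163 billion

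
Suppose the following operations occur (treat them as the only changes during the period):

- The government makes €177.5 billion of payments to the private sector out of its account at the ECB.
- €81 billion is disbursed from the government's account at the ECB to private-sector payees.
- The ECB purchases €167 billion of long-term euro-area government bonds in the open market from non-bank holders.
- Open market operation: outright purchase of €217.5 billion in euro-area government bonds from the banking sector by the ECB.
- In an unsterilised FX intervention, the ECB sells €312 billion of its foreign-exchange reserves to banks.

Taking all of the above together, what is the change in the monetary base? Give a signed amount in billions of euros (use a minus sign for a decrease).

ECB balance sheet:
  Assets:      Securities +€384.5B, Foreign assets −€312B
  Liabilities: Bank reserves +€331B, Government deposits −€258.5B
Monetary base = currency + reserves: 0 + (+€331B) = +€331 billion.

+€331 billion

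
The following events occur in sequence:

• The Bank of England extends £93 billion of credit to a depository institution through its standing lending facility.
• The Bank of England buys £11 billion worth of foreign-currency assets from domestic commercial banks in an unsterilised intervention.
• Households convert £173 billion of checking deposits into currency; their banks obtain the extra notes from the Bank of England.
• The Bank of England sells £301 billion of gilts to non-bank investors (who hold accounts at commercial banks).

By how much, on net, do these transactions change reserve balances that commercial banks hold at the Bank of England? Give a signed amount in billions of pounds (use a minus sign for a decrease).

-£370 billion

Bank of England balance sheet:
  Assets:      Securities −£301B, Loans to banks +£93B, Foreign assets +£11B
  Liabilities: Bank reserves −£370B, Currency in circulation +£173B
Commercial banking system:
  Assets:      Reserves at CB −£370B, Foreign assets −£11B
  Liabilities: Checkable deposits −£474B, Borrowings from CB +£93B
So the change in reserve balances that commercial banks hold at the Bank of England is -£370 billion.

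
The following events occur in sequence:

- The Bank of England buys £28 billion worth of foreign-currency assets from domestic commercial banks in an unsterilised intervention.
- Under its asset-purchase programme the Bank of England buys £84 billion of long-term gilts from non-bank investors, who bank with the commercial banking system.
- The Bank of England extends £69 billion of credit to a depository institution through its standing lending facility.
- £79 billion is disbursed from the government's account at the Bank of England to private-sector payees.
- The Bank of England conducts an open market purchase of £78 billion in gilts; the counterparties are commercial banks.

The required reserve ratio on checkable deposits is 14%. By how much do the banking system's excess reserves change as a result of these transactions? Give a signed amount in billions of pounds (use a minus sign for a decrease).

+£315.18 billion

FX purchase £28 billion: reserves +£28B, deposits 0.
Asset purchase (from non-banks) £84 billion: reserves +£84B, deposits +£84B.
Discount-window loan £69 billion: reserves +£69B, deposits 0.
Government spending £79 billion: reserves +£79B, deposits +£79B.
OMO purchase (from banks) £78 billion: reserves +£78B, deposits 0.
Totals: Δreserves = +£338B, Δdeposits = +£163B.
Δrequired reserves = 14% × +£163B = +£22.82B.
Δexcess reserves = Δreserves − Δrequired = +£338B − (+£22.82B) = +£315.18 billion.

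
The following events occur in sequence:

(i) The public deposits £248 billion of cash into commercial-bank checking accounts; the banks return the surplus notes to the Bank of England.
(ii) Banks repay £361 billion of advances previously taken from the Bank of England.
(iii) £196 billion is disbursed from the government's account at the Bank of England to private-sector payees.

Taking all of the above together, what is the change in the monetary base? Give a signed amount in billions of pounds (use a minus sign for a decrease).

-£165 billion

Currency deposit £248 billion: just a shift between currency and reserves — both are base money → 0.
Discount-window repayment £361 billion: Bank of England balance sheet contracts → −£361B.
Government spending £196 billion: a non-base liability converts back to reserves → +£196B.
Net: 0 − 361 + 196 = -£165 billion.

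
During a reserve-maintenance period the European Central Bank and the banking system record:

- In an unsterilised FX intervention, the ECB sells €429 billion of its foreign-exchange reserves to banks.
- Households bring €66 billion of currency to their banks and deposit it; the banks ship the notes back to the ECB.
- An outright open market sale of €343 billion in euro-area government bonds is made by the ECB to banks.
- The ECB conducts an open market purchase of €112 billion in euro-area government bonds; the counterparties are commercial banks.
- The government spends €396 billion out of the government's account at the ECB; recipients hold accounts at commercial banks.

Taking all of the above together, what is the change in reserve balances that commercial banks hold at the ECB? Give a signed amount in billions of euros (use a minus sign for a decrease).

-€198 billion

ECB balance sheet:
  Assets:      Securities −€231B, Foreign assets −€429B
  Liabilities: Bank reserves −€198B, Currency in circulation −€66B, Government deposits −€396B
So the change in reserve balances that commercial banks hold at the ECB is -€198 billion.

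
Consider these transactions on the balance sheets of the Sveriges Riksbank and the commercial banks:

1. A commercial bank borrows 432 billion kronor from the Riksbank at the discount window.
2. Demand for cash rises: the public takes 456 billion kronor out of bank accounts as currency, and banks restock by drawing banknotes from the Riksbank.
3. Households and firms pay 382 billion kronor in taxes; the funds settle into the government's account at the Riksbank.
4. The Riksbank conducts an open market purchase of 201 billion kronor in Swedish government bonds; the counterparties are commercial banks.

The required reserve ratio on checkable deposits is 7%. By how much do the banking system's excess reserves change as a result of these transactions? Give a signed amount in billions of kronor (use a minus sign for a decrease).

-146.34 billion

Discount-window loan 432 billion kronor: reserves +432B, deposits 0.
Currency withdrawal 456 billion kronor: reserves −456B, deposits −456B.
Government account inflow 382 billion kronor: reserves −382B, deposits −382B.
OMO purchase (from banks) 201 billion kronor: reserves +201B, deposits 0.
Totals: Δreserves = −205B, Δdeposits = −838B.
Δrequired reserves = 7% × −838B = −58.66B.
Δexcess reserves = Δreserves − Δrequired = −205B − (−58.66B) = -146.34 billion.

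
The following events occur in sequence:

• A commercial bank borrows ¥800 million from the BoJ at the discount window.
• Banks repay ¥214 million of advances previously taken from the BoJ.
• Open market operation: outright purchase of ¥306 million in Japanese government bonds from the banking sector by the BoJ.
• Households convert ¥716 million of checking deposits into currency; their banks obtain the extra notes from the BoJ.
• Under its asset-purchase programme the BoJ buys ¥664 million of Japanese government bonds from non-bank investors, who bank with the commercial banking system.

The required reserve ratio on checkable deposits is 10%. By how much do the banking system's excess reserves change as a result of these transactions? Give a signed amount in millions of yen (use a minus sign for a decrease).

Discount-window loan ¥800 million: reserves +¥800M, deposits 0.
Discount-window repayment ¥214 million: reserves −¥214M, deposits 0.
OMO purchase (from banks) ¥306 million: reserves +¥306M, deposits 0.
Currency withdrawal ¥716 million: reserves −¥716M, deposits −¥716M.
Asset purchase (from non-banks) ¥664 million: reserves +¥664M, deposits +¥664M.
Totals: Δreserves = +¥840M, Δdeposits = −¥52M.
Δrequired reserves = 10% × −¥52M = −¥5.2M.
Δexcess reserves = Δreserves − Δrequired = +¥840M − (−¥5.2M) = +¥845.2 million.

+¥845.2 million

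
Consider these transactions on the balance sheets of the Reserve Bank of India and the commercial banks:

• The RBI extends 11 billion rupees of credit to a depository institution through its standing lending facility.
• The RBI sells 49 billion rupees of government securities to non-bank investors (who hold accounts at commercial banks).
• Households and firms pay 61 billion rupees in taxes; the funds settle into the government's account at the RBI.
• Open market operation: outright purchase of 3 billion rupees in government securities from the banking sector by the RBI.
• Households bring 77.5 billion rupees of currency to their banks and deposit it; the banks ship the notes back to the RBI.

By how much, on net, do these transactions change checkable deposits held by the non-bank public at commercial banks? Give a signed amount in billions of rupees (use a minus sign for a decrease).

-32.5 billion

RBI balance sheet:
  Assets:      Securities −46B, Loans to banks +11B
  Liabilities: Bank reserves −18.5B, Currency in circulation −77.5B, Government deposits +61B
Commercial banking system:
  Assets:      Reserves at CB −18.5B, Securities −3B
  Liabilities: Checkable deposits −32.5B, Borrowings from CB +11B
So the change in checkable deposits held by the non-bank public at commercial banks is -32.5 billion.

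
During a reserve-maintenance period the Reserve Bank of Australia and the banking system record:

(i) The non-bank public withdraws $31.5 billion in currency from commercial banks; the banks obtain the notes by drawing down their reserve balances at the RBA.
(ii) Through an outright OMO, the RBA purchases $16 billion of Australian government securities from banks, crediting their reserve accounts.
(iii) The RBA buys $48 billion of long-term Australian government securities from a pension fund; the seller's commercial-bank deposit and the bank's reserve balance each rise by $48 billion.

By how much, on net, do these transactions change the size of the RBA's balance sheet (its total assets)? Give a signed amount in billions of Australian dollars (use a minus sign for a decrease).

+$64 billion

Currency withdrawal $31.5 billion: only the composition of liabilities changes → 0.
OMO purchase (from banks) $16 billion: an RBA asset is acquired → +$16B.
Asset purchase (from non-banks) $48 billion: an RBA asset is acquired → +$48B.
Net: 0 + 16 + 48 = +$64 billion.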